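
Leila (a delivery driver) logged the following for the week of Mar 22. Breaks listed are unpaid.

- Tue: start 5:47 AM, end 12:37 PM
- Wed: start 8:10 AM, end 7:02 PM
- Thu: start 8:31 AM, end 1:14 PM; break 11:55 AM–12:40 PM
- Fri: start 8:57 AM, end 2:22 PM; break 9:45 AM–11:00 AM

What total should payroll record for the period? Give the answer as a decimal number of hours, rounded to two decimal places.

25.83 hours

Tue: 5:47 AM–12:37 PM = 6 h 50 min
Wed: 8:10 AM–7:02 PM = 10 h 52 min
Thu: 8:31 AM–1:14 PM = 4 h 43 min; less 45 min break → 3 h 58 min
Fri: 8:57 AM–2:22 PM = 5 h 25 min; less 75 min break → 4 h 10 min
Total: 6 h 50 min + 10 h 52 min + 3 h 58 min + 4 h 10 min = 25 h 50 min.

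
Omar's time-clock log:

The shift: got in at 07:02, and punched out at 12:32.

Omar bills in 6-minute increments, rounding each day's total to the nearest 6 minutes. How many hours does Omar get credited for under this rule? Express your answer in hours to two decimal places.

The shift: 07:02–12:32 = 5 h 30 min → rounds to 5 h 30 min

5.50 hours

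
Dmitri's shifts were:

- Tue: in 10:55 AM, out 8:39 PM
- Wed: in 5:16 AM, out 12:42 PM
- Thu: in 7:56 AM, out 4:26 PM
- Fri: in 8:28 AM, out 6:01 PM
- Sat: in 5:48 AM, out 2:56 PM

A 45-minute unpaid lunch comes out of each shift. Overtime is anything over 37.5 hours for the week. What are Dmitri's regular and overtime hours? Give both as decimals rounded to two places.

Regular 37.50 hours, overtime 3.10 hours

Tue: 10:55 AM–8:39 PM = 9 h 44 min; less 45 min break → 8 h 59 min
Wed: 5:16 AM–12:42 PM = 7 h 26 min; less 45 min break → 6 h 41 min
Thu: 7:56 AM–4:26 PM = 8 h 30 min; less 45 min break → 7 h 45 min
Fri: 8:28 AM–6:01 PM = 9 h 33 min; less 45 min break → 8 h 48 min
Sat: 5:48 AM–2:56 PM = 9 h 8 min; less 45 min break → 8 h 23 min
Total worked: 40 h 36 min = 40.60 h.
Threshold 37.5 h → overtime 3 h 6 min, regular 37 h 30 min.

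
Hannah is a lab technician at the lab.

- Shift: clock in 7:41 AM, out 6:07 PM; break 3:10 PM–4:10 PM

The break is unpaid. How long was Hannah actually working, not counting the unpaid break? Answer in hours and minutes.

Shift: 7:41 AM–6:07 PM = 10 h 26 min; less 60 min break → 9 h 26 min

9 h 26 min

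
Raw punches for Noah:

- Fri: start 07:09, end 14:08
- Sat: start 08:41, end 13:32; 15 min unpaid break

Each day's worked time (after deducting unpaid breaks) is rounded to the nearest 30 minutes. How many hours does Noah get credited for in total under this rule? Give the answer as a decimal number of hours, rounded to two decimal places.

Fri: 07:09–14:08 = 6 h 59 min → rounds to 7 h 0 min
Sat: 08:41–13:32 = 4 h 51 min − 15 min = 4 h 36 min → rounds to 4 h 30 min
Total credited: 11 h 30 min.

11.50 hours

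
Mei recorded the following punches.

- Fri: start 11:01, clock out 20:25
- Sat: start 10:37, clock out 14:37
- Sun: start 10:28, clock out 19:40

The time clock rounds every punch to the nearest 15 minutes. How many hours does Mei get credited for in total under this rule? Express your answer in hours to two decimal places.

22.75 hours

Fri: in 11:01→11:00, out 20:25→20:30; 9 h 30 min
Sat: in 10:37→10:30, out 14:37→14:30; 4 h 0 min
Sun: in 10:28→10:30, out 19:40→19:45; 9 h 15 min
Total credited: 22 h 45 min.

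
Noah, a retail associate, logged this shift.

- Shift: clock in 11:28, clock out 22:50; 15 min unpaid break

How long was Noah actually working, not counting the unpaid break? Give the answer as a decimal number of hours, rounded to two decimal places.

11.12 hours

Shift: 11:28–22:50 = 11 h 22 min; less 15 min break → 11 h 7 min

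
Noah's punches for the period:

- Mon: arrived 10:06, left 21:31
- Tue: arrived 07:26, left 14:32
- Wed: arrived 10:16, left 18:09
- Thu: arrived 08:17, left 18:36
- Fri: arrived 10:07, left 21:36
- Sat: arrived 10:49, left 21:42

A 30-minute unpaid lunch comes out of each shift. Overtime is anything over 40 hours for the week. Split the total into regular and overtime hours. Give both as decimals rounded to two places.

Regular 40.00 hours, overtime 16.08 hours

Mon: 10:06–21:31 = 11 h 25 min; less 30 min break → 10 h 55 min
Tue: 07:26–14:32 = 7 h 6 min; less 30 min break → 6 h 36 min
Wed: 10:16–18:09 = 7 h 53 min; less 30 min break → 7 h 23 min
Thu: 08:17–18:36 = 10 h 19 min; less 30 min break → 9 h 49 min
Fri: 10:07–21:36 = 11 h 29 min; less 30 min break → 10 h 59 min
Sat: 10:49–21:42 = 10 h 53 min; less 30 min break → 10 h 23 min
Total worked: 56 h 5 min = 56.08 h.
Threshold 40 h → overtime 16 h 5 min, regular 40 h 0 min.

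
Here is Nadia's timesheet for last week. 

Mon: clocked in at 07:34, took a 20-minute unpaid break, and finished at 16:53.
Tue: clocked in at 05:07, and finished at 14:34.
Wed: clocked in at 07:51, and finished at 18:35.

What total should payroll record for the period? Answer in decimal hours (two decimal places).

Mon: 07:34–16:53 = 9 h 19 min; less 20 min break → 8 h 59 min
Tue: 05:07–14:34 = 9 h 27 min
Wed: 07:51–18:35 = 10 h 44 min
Total: 8 h 59 min + 9 h 27 min + 10 h 44 min = 29 h 10 min.

29.17 hours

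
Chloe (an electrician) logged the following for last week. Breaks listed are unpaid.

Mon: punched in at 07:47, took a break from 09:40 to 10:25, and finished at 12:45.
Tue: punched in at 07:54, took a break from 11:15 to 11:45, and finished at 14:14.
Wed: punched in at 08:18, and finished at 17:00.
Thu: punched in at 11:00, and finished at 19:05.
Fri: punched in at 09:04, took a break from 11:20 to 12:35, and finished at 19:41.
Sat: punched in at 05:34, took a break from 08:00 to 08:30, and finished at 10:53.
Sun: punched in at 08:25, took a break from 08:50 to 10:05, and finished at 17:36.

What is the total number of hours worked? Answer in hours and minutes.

Mon: 07:47–12:45 = 4 h 58 min; less 45 min break → 4 h 13 min
Tue: 07:54–14:14 = 6 h 20 min; less 30 min break → 5 h 50 min
Wed: 08:18–17:00 = 8 h 42 min
Thu: 11:00–19:05 = 8 h 5 min
Fri: 09:04–19:41 = 10 h 37 min; less 75 min break → 9 h 22 min
Sat: 05:34–10:53 = 5 h 19 min; less 30 min break → 4 h 49 min
Sun: 08:25–17:36 = 9 h 11 min; less 75 min break → 7 h 56 min
Total: 4 h 13 min + 5 h 50 min + 8 h 42 min + 8 h 5 min + 9 h 22 min + 4 h 49 min + 7 h 56 min = 48 h 57 min.

48 h 57 min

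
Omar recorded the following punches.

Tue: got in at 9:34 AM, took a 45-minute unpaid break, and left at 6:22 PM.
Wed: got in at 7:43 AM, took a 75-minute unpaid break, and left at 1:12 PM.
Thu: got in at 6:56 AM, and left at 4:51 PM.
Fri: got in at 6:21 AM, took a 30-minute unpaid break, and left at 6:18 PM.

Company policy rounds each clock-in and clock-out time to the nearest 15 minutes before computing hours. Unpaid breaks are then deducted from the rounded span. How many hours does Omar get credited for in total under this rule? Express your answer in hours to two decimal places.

Tue: in 9:34 AM→9:30 AM, out 6:22 PM→6:15 PM; 8 h 45 min − 45 min = 8 h 0 min
Wed: in 7:43 AM→7:45 AM, out 1:12 PM→1:15 PM; 5 h 30 min − 75 min = 4 h 15 min
Thu: in 6:56 AM→7:00 AM, out 4:51 PM→4:45 PM; 9 h 45 min
Fri: in 6:21 AM→6:15 AM, out 6:18 PM→6:15 PM; 12 h 0 min − 30 min = 11 h 30 min
Total credited: 33 h 30 min.

33.50 hours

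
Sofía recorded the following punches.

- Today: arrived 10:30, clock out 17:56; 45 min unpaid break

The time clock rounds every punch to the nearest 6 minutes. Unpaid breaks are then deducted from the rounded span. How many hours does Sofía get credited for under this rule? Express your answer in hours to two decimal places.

Today: in 10:30→10:30, out 17:56→17:54; 7 h 24 min − 45 min = 6 h 39 min

6.65 hours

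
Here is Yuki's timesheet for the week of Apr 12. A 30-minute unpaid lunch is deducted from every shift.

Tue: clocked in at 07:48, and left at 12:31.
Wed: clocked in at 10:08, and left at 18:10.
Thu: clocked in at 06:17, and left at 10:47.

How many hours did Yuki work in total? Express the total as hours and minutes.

Tue: 07:48–12:31 = 4 h 43 min; less 30 min break → 4 h 13 min
Wed: 10:08–18:10 = 8 h 2 min; less 30 min break → 7 h 32 min
Thu: 06:17–10:47 = 4 h 30 min; less 30 min break → 4 h 0 min
Total: 4 h 13 min + 7 h 32 min + 4 h 0 min = 15 h 45 min.

15 h 45 min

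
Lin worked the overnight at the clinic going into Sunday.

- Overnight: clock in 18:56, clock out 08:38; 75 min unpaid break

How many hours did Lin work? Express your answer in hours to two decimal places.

Overnight: 18:56 → midnight = 5 h 4 min; midnight → 08:38 = 8 h 38 min; span 13 h 42 min; less 75 min break → 12 h 27 min

12.45 hours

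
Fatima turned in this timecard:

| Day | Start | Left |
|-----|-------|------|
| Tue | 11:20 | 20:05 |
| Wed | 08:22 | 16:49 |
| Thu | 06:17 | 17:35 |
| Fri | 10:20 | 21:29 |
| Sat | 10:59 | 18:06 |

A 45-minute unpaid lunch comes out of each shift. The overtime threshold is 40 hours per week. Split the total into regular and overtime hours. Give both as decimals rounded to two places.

Tue: 11:20–20:05 = 8 h 45 min; less 45 min break → 8 h 0 min
Wed: 08:22–16:49 = 8 h 27 min; less 45 min break → 7 h 42 min
Thu: 06:17–17:35 = 11 h 18 min; less 45 min break → 10 h 33 min
Fri: 10:20–21:29 = 11 h 9 min; less 45 min break → 10 h 24 min
Sat: 10:59–18:06 = 7 h 7 min; less 45 min break → 6 h 22 min
Total worked: 43 h 1 min = 43.02 h.
Threshold 40 h → overtime 3 h 1 min, regular 40 h 0 min.

Regular 40.00 hours, overtime 3.02 hours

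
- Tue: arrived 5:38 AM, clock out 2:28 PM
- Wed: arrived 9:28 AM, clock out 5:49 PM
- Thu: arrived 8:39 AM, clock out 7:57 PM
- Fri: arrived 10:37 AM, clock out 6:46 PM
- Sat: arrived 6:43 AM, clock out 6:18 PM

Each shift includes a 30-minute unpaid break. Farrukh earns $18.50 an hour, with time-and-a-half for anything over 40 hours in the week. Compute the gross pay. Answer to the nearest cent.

$898.64

Tue: 5:38 AM–2:28 PM = 8 h 50 min; less 30 min break → 8 h 20 min
Wed: 9:28 AM–5:49 PM = 8 h 21 min; less 30 min break → 7 h 51 min
Thu: 8:39 AM–7:57 PM = 11 h 18 min; less 30 min break → 10 h 48 min
Fri: 10:37 AM–6:46 PM = 8 h 9 min; less 30 min break → 7 h 39 min
Sat: 6:43 AM–6:18 PM = 11 h 35 min; less 30 min break → 11 h 5 min
Total worked: 45 h 43 min = 2743 min.
Regular 40 h 0 min = 2400 min at $18.50/h; overtime 5 h 43 min = 343 min at $27.75/h.
Pay = (2400 × $18.50 + 343 × $27.75) ÷ 60 = $898.64.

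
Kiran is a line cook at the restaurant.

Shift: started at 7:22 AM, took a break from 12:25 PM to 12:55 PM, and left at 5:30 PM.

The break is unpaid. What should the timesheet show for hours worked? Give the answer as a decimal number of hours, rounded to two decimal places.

9.63 hours

Shift: 7:22 AM–5:30 PM = 10 h 8 min; less 30 min break → 9 h 38 min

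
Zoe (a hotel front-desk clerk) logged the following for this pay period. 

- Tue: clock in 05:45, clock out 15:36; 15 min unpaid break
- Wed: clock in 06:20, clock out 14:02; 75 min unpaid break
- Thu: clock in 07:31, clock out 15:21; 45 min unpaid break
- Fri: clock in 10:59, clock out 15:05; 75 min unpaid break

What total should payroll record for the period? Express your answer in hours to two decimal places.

Tue: 05:45–15:36 = 9 h 51 min; less 15 min break → 9 h 36 min
Wed: 06:20–14:02 = 7 h 42 min; less 75 min break → 6 h 27 min
Thu: 07:31–15:21 = 7 h 50 min; less 45 min break → 7 h 5 min
Fri: 10:59–15:05 = 4 h 6 min; less 75 min break → 2 h 51 min
Total: 9 h 36 min + 6 h 27 min + 7 h 5 min + 2 h 51 min = 25 h 59 min.

25.98 hours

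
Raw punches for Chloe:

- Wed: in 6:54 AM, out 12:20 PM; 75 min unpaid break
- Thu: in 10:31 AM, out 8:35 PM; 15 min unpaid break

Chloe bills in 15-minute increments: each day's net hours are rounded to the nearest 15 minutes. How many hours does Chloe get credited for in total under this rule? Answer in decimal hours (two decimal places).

Wed: 6:54 AM–12:20 PM = 5 h 26 min − 75 min = 4 h 11 min → rounds to 4 h 15 min
Thu: 10:31 AM–8:35 PM = 10 h 4 min − 15 min = 9 h 49 min → rounds to 9 h 45 min
Total credited: 14 h 0 min.

14.00 hours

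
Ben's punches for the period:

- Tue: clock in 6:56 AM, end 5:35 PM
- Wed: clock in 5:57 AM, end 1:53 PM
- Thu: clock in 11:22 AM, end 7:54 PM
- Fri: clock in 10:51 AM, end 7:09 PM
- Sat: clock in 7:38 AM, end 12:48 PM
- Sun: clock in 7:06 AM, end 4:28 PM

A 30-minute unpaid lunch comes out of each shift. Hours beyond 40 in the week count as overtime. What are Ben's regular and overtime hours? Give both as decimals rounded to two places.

Regular 40.00 hours, overtime 6.95 hours

Tue: 6:56 AM–5:35 PM = 10 h 39 min; less 30 min break → 10 h 9 min
Wed: 5:57 AM–1:53 PM = 7 h 56 min; less 30 min break → 7 h 26 min
Thu: 11:22 AM–7:54 PM = 8 h 32 min; less 30 min break → 8 h 2 min
Fri: 10:51 AM–7:09 PM = 8 h 18 min; less 30 min break → 7 h 48 min
Sat: 7:38 AM–12:48 PM = 5 h 10 min; less 30 min break → 4 h 40 min
Sun: 7:06 AM–4:28 PM = 9 h 22 min; less 30 min break → 8 h 52 min
Total worked: 46 h 57 min = 46.95 h.
Threshold 40 h → overtime 6 h 57 min, regular 40 h 0 min.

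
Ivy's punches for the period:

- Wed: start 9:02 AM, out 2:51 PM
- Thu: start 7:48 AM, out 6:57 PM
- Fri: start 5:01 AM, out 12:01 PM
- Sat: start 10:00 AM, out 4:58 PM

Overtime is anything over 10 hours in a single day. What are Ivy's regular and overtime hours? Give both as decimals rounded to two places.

Wed: 9:02 AM–2:51 PM = 5 h 49 min
Thu: 7:48 AM–6:57 PM = 11 h 9 min
Fri: 5:01 AM–12:01 PM = 7 h 0 min
Sat: 10:00 AM–4:58 PM = 6 h 58 min
Wed reg 5 h 49 min / OT 0 h 0 min; Thu reg 10 h 0 min / OT 1 h 9 min; Fri reg 7 h 0 min / OT 0 h 0 min; Sat reg 6 h 58 min / OT 0 h 0 min.
Totals: regular 29 h 47 min, overtime 1 h 9 min.

Regular 29.78 hours, overtime 1.15 hours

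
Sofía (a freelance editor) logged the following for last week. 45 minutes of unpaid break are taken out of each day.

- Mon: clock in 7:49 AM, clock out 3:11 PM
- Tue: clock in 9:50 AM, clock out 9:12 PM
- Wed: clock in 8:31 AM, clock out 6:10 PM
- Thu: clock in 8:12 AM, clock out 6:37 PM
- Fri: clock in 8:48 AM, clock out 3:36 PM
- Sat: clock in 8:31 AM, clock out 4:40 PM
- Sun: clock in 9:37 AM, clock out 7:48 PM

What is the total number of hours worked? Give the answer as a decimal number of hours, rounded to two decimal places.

Mon: 7:49 AM–3:11 PM = 7 h 22 min; less 45 min break → 6 h 37 min
Tue: 9:50 AM–9:12 PM = 11 h 22 min; less 45 min break → 10 h 37 min
Wed: 8:31 AM–6:10 PM = 9 h 39 min; less 45 min break → 8 h 54 min
Thu: 8:12 AM–6:37 PM = 10 h 25 min; less 45 min break → 9 h 40 min
Fri: 8:48 AM–3:36 PM = 6 h 48 min; less 45 min break → 6 h 3 min
Sat: 8:31 AM–4:40 PM = 8 h 9 min; less 45 min break → 7 h 24 min
Sun: 9:37 AM–7:48 PM = 10 h 11 min; less 45 min break → 9 h 26 min
Total: 6 h 37 min + 10 h 37 min + 8 h 54 min + 9 h 40 min + 6 h 3 min + 7 h 24 min + 9 h 26 min = 58 h 41 min.

58.68 hours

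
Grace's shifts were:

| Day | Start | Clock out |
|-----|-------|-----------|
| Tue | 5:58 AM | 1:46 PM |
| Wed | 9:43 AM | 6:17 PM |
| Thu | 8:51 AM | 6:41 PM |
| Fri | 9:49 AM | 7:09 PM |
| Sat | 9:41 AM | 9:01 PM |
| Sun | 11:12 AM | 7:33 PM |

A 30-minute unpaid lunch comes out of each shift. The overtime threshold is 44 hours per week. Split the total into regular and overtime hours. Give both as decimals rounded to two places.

Regular 44.00 hours, overtime 8.22 hours

Tue: 5:58 AM–1:46 PM = 7 h 48 min; less 30 min break → 7 h 18 min
Wed: 9:43 AM–6:17 PM = 8 h 34 min; less 30 min break → 8 h 4 min
Thu: 8:51 AM–6:41 PM = 9 h 50 min; less 30 min break → 9 h 20 min
Fri: 9:49 AM–7:09 PM = 9 h 20 min; less 30 min break → 8 h 50 min
Sat: 9:41 AM–9:01 PM = 11 h 20 min; less 30 min break → 10 h 50 min
Sun: 11:12 AM–7:33 PM = 8 h 21 min; less 30 min break → 7 h 51 min
Total worked: 52 h 13 min = 52.22 h.
Threshold 44 h → overtime 8 h 13 min, regular 44 h 0 min.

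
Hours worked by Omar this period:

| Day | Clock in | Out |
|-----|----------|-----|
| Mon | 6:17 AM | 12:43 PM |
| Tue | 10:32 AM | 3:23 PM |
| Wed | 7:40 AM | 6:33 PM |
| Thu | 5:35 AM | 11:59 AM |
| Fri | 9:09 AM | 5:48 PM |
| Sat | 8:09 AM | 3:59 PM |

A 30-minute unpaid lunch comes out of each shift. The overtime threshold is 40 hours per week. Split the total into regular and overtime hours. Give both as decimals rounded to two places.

Regular 40.00 hours, overtime 2.05 hours

Mon: 6:17 AM–12:43 PM = 6 h 26 min; less 30 min break → 5 h 56 min
Tue: 10:32 AM–3:23 PM = 4 h 51 min; less 30 min break → 4 h 21 min
Wed: 7:40 AM–6:33 PM = 10 h 53 min; less 30 min break → 10 h 23 min
Thu: 5:35 AM–11:59 AM = 6 h 24 min; less 30 min break → 5 h 54 min
Fri: 9:09 AM–5:48 PM = 8 h 39 min; less 30 min break → 8 h 9 min
Sat: 8:09 AM–3:59 PM = 7 h 50 min; less 30 min break → 7 h 20 min
Total worked: 42 h 3 min = 42.05 h.
Threshold 40 h → overtime 2 h 3 min, regular 40 h 0 min.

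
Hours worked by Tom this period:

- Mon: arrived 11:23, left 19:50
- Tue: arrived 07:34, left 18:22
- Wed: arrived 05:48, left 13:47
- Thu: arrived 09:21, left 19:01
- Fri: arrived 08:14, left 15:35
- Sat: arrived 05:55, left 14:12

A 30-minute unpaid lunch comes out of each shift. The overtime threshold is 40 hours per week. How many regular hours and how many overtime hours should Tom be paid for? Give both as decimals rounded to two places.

Regular 40.00 hours, overtime 9.53 hours

Mon: 11:23–19:50 = 8 h 27 min; less 30 min break → 7 h 57 min
Tue: 07:34–18:22 = 10 h 48 min; less 30 min break → 10 h 18 min
Wed: 05:48–13:47 = 7 h 59 min; less 30 min break → 7 h 29 min
Thu: 09:21–19:01 = 9 h 40 min; less 30 min break → 9 h 10 min
Fri: 08:14–15:35 = 7 h 21 min; less 30 min break → 6 h 51 min
Sat: 05:55–14:12 = 8 h 17 min; less 30 min break → 7 h 47 min
Total worked: 49 h 32 min = 49.53 h.
Threshold 40 h → overtime 9 h 32 min, regular 40 h 0 min.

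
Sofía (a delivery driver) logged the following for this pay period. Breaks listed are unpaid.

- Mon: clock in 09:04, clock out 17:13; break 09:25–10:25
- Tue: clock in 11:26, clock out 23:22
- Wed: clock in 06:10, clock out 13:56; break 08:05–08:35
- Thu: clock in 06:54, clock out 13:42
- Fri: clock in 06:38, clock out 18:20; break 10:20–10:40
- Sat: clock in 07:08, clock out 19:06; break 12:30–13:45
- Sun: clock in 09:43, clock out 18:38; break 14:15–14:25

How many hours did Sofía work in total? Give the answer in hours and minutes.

63 h 59 min

Mon: 09:04–17:13 = 8 h 9 min; less 60 min break → 7 h 9 min
Tue: 11:26–23:22 = 11 h 56 min
Wed: 06:10–13:56 = 7 h 46 min; less 30 min break → 7 h 16 min
Thu: 06:54–13:42 = 6 h 48 min
Fri: 06:38–18:20 = 11 h 42 min; less 20 min break → 11 h 22 min
Sat: 07:08–19:06 = 11 h 58 min; less 75 min break → 10 h 43 min
Sun: 09:43–18:38 = 8 h 55 min; less 10 min break → 8 h 45 min
Total: 7 h 9 min + 11 h 56 min + 7 h 16 min + 6 h 48 min + 11 h 22 min + 10 h 43 min + 8 h 45 min = 63 h 59 min.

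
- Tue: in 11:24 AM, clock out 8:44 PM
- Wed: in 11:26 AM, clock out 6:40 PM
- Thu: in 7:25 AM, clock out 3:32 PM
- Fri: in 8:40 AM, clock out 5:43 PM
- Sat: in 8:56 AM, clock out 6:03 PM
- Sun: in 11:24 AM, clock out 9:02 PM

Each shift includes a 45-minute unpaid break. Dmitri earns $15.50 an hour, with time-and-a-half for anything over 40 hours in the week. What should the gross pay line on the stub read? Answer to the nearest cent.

$805.61

Tue: 11:24 AM–8:44 PM = 9 h 20 min; less 45 min break → 8 h 35 min
Wed: 11:26 AM–6:40 PM = 7 h 14 min; less 45 min break → 6 h 29 min
Thu: 7:25 AM–3:32 PM = 8 h 7 min; less 45 min break → 7 h 22 min
Fri: 8:40 AM–5:43 PM = 9 h 3 min; less 45 min break → 8 h 18 min
Sat: 8:56 AM–6:03 PM = 9 h 7 min; less 45 min break → 8 h 22 min
Sun: 11:24 AM–9:02 PM = 9 h 38 min; less 45 min break → 8 h 53 min
Total worked: 47 h 59 min = 2879 min.
Regular 40 h 0 min = 2400 min at $15.50/h; overtime 7 h 59 min = 479 min at $23.25/h.
Pay = (2400 × $15.50 + 479 × $23.25) ÷ 60 = $805.61.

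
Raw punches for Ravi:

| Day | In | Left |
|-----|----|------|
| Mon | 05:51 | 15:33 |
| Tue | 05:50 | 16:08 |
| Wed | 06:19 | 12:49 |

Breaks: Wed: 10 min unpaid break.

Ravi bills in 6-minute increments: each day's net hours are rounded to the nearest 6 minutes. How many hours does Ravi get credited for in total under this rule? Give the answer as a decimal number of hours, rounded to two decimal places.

26.30 hours

Mon: 05:51–15:33 = 9 h 42 min → rounds to 9 h 42 min
Tue: 05:50–16:08 = 10 h 18 min → rounds to 10 h 18 min
Wed: 06:19–12:49 = 6 h 30 min − 10 min = 6 h 20 min → rounds to 6 h 18 min
Total credited: 26 h 18 min.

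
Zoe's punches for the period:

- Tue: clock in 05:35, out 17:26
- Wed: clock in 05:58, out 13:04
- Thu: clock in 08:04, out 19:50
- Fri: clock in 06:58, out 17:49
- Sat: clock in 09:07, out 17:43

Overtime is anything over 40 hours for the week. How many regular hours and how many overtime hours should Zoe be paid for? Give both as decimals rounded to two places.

Tue: 05:35–17:26 = 11 h 51 min
Wed: 05:58–13:04 = 7 h 6 min
Thu: 08:04–19:50 = 11 h 46 min
Fri: 06:58–17:49 = 10 h 51 min
Sat: 09:07–17:43 = 8 h 36 min
Total worked: 50 h 10 min = 50.17 h.
Threshold 40 h → overtime 10 h 10 min, regular 40 h 0 min.

Regular 40.00 hours, overtime 10.17 hours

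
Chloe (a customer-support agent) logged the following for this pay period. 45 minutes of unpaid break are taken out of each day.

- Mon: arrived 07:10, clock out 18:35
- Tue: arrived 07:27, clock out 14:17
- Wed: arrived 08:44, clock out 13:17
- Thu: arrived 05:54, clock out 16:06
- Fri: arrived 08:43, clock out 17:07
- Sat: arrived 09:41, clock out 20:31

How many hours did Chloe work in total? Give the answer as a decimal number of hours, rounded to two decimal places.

47.73 hours

Mon: 07:10–18:35 = 11 h 25 min; less 45 min break → 10 h 40 min
Tue: 07:27–14:17 = 6 h 50 min; less 45 min break → 6 h 5 min
Wed: 08:44–13:17 = 4 h 33 min; less 45 min break → 3 h 48 min
Thu: 05:54–16:06 = 10 h 12 min; less 45 min break → 9 h 27 min
Fri: 08:43–17:07 = 8 h 24 min; less 45 min break → 7 h 39 min
Sat: 09:41–20:31 = 10 h 50 min; less 45 min break → 10 h 5 min
Total: 10 h 40 min + 6 h 5 min + 3 h 48 min + 9 h 27 min + 7 h 39 min + 10 h 5 min = 47 h 44 min.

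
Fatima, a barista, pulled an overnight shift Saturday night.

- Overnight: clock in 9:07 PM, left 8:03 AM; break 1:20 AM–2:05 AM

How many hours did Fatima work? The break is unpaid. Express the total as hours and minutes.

10 h 11 min

Overnight: 9:07 PM → midnight = 2 h 53 min; midnight → 8:03 AM = 8 h 3 min; span 10 h 56 min; less 45 min break → 10 h 11 min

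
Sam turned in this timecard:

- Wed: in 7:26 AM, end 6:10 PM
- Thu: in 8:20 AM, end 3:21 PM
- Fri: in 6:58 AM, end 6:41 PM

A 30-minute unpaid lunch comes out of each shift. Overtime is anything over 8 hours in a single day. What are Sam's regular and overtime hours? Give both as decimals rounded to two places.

Regular 22.52 hours, overtime 5.45 hours

Wed: 7:26 AM–6:10 PM = 10 h 44 min; less 30 min break → 10 h 14 min
Thu: 8:20 AM–3:21 PM = 7 h 1 min; less 30 min break → 6 h 31 min
Fri: 6:58 AM–6:41 PM = 11 h 43 min; less 30 min break → 11 h 13 min
Wed reg 8 h 0 min / OT 2 h 14 min; Thu reg 6 h 31 min / OT 0 h 0 min; Fri reg 8 h 0 min / OT 3 h 13 min.
Totals: regular 22 h 31 min, overtime 5 h 27 min.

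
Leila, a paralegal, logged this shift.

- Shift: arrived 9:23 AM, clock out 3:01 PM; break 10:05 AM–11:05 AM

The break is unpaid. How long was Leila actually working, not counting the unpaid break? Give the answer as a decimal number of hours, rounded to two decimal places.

4.63 hours

Shift: 9:23 AM–3:01 PM = 5 h 38 min; less 60 min break → 4 h 38 min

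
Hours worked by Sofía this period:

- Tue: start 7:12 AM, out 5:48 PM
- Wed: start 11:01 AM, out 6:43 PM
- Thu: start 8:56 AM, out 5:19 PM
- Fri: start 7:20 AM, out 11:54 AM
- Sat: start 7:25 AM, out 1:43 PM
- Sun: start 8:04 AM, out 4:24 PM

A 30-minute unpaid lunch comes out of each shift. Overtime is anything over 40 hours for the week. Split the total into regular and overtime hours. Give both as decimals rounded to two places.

Tue: 7:12 AM–5:48 PM = 10 h 36 min; less 30 min break → 10 h 6 min
Wed: 11:01 AM–6:43 PM = 7 h 42 min; less 30 min break → 7 h 12 min
Thu: 8:56 AM–5:19 PM = 8 h 23 min; less 30 min break → 7 h 53 min
Fri: 7:20 AM–11:54 AM = 4 h 34 min; less 30 min break → 4 h 4 min
Sat: 7:25 AM–1:43 PM = 6 h 18 min; less 30 min break → 5 h 48 min
Sun: 8:04 AM–4:24 PM = 8 h 20 min; less 30 min break → 7 h 50 min
Total worked: 42 h 53 min = 42.88 h.
Threshold 40 h → overtime 2 h 53 min, regular 40 h 0 min.

Regular 40.00 hours, overtime 2.88 hours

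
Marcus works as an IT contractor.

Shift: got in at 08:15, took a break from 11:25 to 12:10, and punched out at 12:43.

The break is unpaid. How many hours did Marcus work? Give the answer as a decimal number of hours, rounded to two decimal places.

3.72 hours

Shift: 08:15–12:43 = 4 h 28 min; less 45 min break → 3 h 43 min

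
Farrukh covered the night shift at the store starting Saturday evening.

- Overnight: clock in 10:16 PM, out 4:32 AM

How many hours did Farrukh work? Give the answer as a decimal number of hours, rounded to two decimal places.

Overnight: 10:16 PM → midnight = 1 h 44 min; midnight → 4:32 AM = 4 h 32 min; span 6 h 16 min

6.27 hours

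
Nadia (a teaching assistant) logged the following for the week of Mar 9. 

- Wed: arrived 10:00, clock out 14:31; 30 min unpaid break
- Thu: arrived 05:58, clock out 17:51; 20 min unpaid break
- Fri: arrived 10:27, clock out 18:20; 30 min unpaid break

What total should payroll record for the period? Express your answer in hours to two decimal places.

22.95 hours

Wed: 10:00–14:31 = 4 h 31 min; less 30 min break → 4 h 1 min
Thu: 05:58–17:51 = 11 h 53 min; less 20 min break → 11 h 33 min
Fri: 10:27–18:20 = 7 h 53 min; less 30 min break → 7 h 23 min
Total: 4 h 1 min + 11 h 33 min + 7 h 23 min = 22 h 57 min.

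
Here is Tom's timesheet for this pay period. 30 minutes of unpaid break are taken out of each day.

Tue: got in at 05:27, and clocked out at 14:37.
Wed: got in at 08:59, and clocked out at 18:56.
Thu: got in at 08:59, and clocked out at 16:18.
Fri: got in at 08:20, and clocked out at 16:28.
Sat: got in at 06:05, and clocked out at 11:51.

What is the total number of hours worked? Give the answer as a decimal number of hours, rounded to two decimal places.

Tue: 05:27–14:37 = 9 h 10 min; less 30 min break → 8 h 40 min
Wed: 08:59–18:56 = 9 h 57 min; less 30 min break → 9 h 27 min
Thu: 08:59–16:18 = 7 h 19 min; less 30 min break → 6 h 49 min
Fri: 08:20–16:28 = 8 h 8 min; less 30 min break → 7 h 38 min
Sat: 06:05–11:51 = 5 h 46 min; less 30 min break → 5 h 16 min
Total: 8 h 40 min + 9 h 27 min + 6 h 49 min + 7 h 38 min + 5 h 16 min = 37 h 50 min.

37.83 hours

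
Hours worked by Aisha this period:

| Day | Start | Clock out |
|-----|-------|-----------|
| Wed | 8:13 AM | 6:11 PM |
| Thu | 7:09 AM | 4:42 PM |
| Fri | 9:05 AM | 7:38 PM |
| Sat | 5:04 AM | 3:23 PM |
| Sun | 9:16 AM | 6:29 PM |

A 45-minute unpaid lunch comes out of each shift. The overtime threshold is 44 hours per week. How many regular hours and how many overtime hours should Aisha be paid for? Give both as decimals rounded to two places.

Regular 44.00 hours, overtime 1.85 hours

Wed: 8:13 AM–6:11 PM = 9 h 58 min; less 45 min break → 9 h 13 min
Thu: 7:09 AM–4:42 PM = 9 h 33 min; less 45 min break → 8 h 48 min
Fri: 9:05 AM–7:38 PM = 10 h 33 min; less 45 min break → 9 h 48 min
Sat: 5:04 AM–3:23 PM = 10 h 19 min; less 45 min break → 9 h 34 min
Sun: 9:16 AM–6:29 PM = 9 h 13 min; less 45 min break → 8 h 28 min
Total worked: 45 h 51 min = 45.85 h.
Threshold 44 h → overtime 1 h 51 min, regular 44 h 0 min.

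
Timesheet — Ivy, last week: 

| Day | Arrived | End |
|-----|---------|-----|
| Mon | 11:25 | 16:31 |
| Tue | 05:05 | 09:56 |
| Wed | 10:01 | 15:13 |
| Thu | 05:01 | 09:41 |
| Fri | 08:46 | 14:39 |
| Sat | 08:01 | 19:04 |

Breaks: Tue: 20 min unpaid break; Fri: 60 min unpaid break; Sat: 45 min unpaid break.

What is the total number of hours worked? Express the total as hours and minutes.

Mon: 11:25–16:31 = 5 h 6 min
Tue: 05:05–09:56 = 4 h 51 min; less 20 min break → 4 h 31 min
Wed: 10:01–15:13 = 5 h 12 min
Thu: 05:01–09:41 = 4 h 40 min
Fri: 08:46–14:39 = 5 h 53 min; less 60 min break → 4 h 53 min
Sat: 08:01–19:04 = 11 h 3 min; less 45 min break → 10 h 18 min
Total: 5 h 6 min + 4 h 31 min + 5 h 12 min + 4 h 40 min + 4 h 53 min + 10 h 18 min = 34 h 40 min.

34 h 40 min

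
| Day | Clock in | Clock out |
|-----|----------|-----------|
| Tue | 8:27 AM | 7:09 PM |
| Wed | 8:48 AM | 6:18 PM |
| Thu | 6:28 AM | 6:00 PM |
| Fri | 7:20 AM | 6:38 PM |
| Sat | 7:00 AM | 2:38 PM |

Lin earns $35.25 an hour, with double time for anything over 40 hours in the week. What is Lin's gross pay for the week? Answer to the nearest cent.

Tue: 8:27 AM–7:09 PM = 10 h 42 min
Wed: 8:48 AM–6:18 PM = 9 h 30 min
Thu: 6:28 AM–6:00 PM = 11 h 32 min
Fri: 7:20 AM–6:38 PM = 11 h 18 min
Sat: 7:00 AM–2:38 PM = 7 h 38 min
Total worked: 50 h 40 min = 3040 min.
Regular 40 h 0 min = 2400 min at $35.25/h; overtime 10 h 40 min = 640 min at $70.50/h.
Pay = (2400 × $35.25 + 640 × $70.50) ÷ 60 = $2162.00.

$2162.00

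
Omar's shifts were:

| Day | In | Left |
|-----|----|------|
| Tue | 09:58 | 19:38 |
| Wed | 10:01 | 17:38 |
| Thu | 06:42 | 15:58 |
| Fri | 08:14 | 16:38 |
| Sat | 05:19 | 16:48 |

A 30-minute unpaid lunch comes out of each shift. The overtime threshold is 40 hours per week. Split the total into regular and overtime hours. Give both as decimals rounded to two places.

Regular 40.00 hours, overtime 3.93 hours

Tue: 09:58–19:38 = 9 h 40 min; less 30 min break → 9 h 10 min
Wed: 10:01–17:38 = 7 h 37 min; less 30 min break → 7 h 7 min
Thu: 06:42–15:58 = 9 h 16 min; less 30 min break → 8 h 46 min
Fri: 08:14–16:38 = 8 h 24 min; less 30 min break → 7 h 54 min
Sat: 05:19–16:48 = 11 h 29 min; less 30 min break → 10 h 59 min
Total worked: 43 h 56 min = 43.93 h.
Threshold 40 h → overtime 3 h 56 min, regular 40 h 0 min.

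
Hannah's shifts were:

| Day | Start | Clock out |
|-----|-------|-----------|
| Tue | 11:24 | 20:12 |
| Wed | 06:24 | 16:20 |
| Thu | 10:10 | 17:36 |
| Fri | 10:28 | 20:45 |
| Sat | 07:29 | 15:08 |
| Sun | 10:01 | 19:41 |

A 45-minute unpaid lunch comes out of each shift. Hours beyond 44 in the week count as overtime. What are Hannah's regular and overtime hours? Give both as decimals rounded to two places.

Regular 44.00 hours, overtime 5.27 hours

Tue: 11:24–20:12 = 8 h 48 min; less 45 min break → 8 h 3 min
Wed: 06:24–16:20 = 9 h 56 min; less 45 min break → 9 h 11 min
Thu: 10:10–17:36 = 7 h 26 min; less 45 min break → 6 h 41 min
Fri: 10:28–20:45 = 10 h 17 min; less 45 min break → 9 h 32 min
Sat: 07:29–15:08 = 7 h 39 min; less 45 min break → 6 h 54 min
Sun: 10:01–19:41 = 9 h 40 min; less 45 min break → 8 h 55 min
Total worked: 49 h 16 min = 49.27 h.
Threshold 44 h → overtime 5 h 16 min, regular 44 h 0 min.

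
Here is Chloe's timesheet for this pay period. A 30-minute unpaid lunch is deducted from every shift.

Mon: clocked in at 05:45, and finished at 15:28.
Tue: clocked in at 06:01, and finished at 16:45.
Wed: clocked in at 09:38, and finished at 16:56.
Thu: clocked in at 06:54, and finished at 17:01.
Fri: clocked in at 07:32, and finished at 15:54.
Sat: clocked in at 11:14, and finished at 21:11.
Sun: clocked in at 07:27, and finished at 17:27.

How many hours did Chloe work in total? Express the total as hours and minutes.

Mon: 05:45–15:28 = 9 h 43 min; less 30 min break → 9 h 13 min
Tue: 06:01–16:45 = 10 h 44 min; less 30 min break → 10 h 14 min
Wed: 09:38–16:56 = 7 h 18 min; less 30 min break → 6 h 48 min
Thu: 06:54–17:01 = 10 h 7 min; less 30 min break → 9 h 37 min
Fri: 07:32–15:54 = 8 h 22 min; less 30 min break → 7 h 52 min
Sat: 11:14–21:11 = 9 h 57 min; less 30 min break → 9 h 27 min
Sun: 07:27–17:27 = 10 h 0 min; less 30 min break → 9 h 30 min
Total: 9 h 13 min + 10 h 14 min + 6 h 48 min + 9 h 37 min + 7 h 52 min + 9 h 27 min + 9 h 30 min = 62 h 41 min.

62 h 41 min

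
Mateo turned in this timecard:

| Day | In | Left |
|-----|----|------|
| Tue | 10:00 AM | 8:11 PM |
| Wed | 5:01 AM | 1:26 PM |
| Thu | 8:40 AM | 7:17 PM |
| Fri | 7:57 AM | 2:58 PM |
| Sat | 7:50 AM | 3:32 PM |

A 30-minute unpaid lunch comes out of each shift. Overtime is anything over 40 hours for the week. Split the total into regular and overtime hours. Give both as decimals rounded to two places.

Tue: 10:00 AM–8:11 PM = 10 h 11 min; less 30 min break → 9 h 41 min
Wed: 5:01 AM–1:26 PM = 8 h 25 min; less 30 min break → 7 h 55 min
Thu: 8:40 AM–7:17 PM = 10 h 37 min; less 30 min break → 10 h 7 min
Fri: 7:57 AM–2:58 PM = 7 h 1 min; less 30 min break → 6 h 31 min
Sat: 7:50 AM–3:32 PM = 7 h 42 min; less 30 min break → 7 h 12 min
Total worked: 41 h 26 min = 41.43 h.
Threshold 40 h → overtime 1 h 26 min, regular 40 h 0 min.

Regular 40.00 hours, overtime 1.43 hours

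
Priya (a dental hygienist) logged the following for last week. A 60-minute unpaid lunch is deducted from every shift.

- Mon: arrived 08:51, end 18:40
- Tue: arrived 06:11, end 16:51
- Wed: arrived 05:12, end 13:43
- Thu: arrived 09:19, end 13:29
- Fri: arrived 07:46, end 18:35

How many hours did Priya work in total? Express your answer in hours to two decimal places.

38.98 hours

Mon: 08:51–18:40 = 9 h 49 min; less 60 min break → 8 h 49 min
Tue: 06:11–16:51 = 10 h 40 min; less 60 min break → 9 h 40 min
Wed: 05:12–13:43 = 8 h 31 min; less 60 min break → 7 h 31 min
Thu: 09:19–13:29 = 4 h 10 min; less 60 min break → 3 h 10 min
Fri: 07:46–18:35 = 10 h 49 min; less 60 min break → 9 h 49 min
Total: 8 h 49 min + 9 h 40 min + 7 h 31 min + 3 h 10 min + 9 h 49 min = 38 h 59 min.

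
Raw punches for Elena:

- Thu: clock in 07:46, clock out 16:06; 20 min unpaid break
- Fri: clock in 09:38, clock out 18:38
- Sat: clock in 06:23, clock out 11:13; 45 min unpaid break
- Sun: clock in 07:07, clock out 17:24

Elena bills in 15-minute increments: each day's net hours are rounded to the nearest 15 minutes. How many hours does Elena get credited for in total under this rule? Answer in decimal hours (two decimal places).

31.25 hours

Thu: 07:46–16:06 = 8 h 20 min − 20 min = 8 h 0 min → rounds to 8 h 0 min
Fri: 09:38–18:38 = 9 h 0 min → rounds to 9 h 0 min
Sat: 06:23–11:13 = 4 h 50 min − 45 min = 4 h 5 min → rounds to 4 h 0 min
Sun: 07:07–17:24 = 10 h 17 min → rounds to 10 h 15 min
Total credited: 31 h 15 min.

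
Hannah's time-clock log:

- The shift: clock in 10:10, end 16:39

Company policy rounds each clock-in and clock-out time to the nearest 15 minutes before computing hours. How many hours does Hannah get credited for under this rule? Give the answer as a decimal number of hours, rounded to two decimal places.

6.50 hours

The shift: in 10:10→10:15, out 16:39→16:45; 6 h 30 min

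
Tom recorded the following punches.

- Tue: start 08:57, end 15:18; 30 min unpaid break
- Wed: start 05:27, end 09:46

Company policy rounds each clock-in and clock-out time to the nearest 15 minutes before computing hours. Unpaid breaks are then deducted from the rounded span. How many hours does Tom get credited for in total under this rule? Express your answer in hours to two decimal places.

Tue: in 08:57→09:00, out 15:18→15:15; 6 h 15 min − 30 min = 5 h 45 min
Wed: in 05:27→05:30, out 09:46→09:45; 4 h 15 min
Total credited: 10 h 0 min.

10.00 hours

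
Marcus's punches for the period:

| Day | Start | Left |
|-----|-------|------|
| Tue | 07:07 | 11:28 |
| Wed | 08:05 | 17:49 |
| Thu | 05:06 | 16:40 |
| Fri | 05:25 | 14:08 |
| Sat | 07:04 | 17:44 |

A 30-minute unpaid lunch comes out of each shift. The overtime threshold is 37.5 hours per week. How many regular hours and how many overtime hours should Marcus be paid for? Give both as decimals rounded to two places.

Tue: 07:07–11:28 = 4 h 21 min; less 30 min break → 3 h 51 min
Wed: 08:05–17:49 = 9 h 44 min; less 30 min break → 9 h 14 min
Thu: 05:06–16:40 = 11 h 34 min; less 30 min break → 11 h 4 min
Fri: 05:25–14:08 = 8 h 43 min; less 30 min break → 8 h 13 min
Sat: 07:04–17:44 = 10 h 40 min; less 30 min break → 10 h 10 min
Total worked: 42 h 32 min = 42.53 h.
Threshold 37.5 h → overtime 5 h 2 min, regular 37 h 30 min.

Regular 37.50 hours, overtime 5.03 hours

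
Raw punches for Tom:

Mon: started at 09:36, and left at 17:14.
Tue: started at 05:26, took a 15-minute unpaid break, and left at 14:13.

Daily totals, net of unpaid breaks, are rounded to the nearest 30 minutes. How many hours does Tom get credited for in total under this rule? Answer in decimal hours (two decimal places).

Mon: 09:36–17:14 = 7 h 38 min → rounds to 7 h 30 min
Tue: 05:26–14:13 = 8 h 47 min − 15 min = 8 h 32 min → rounds to 8 h 30 min
Total credited: 16 h 0 min.

16.00 hours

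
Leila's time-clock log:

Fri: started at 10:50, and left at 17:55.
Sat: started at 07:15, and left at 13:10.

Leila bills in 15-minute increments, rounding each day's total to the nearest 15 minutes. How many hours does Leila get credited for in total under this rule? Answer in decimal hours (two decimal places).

Fri: 10:50–17:55 = 7 h 5 min → rounds to 7 h 0 min
Sat: 07:15–13:10 = 5 h 55 min → rounds to 6 h 0 min
Total credited: 13 h 0 min.

13.00 hours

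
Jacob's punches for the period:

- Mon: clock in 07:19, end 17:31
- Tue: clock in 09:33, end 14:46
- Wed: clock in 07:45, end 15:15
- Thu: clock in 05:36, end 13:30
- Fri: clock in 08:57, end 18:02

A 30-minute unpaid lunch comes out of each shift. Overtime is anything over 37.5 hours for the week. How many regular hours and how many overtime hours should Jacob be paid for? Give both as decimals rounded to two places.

Mon: 07:19–17:31 = 10 h 12 min; less 30 min break → 9 h 42 min
Tue: 09:33–14:46 = 5 h 13 min; less 30 min break → 4 h 43 min
Wed: 07:45–15:15 = 7 h 30 min; less 30 min break → 7 h 0 min
Thu: 05:36–13:30 = 7 h 54 min; less 30 min break → 7 h 24 min
Fri: 08:57–18:02 = 9 h 5 min; less 30 min break → 8 h 35 min
Total worked: 37 h 24 min = 37.40 h.
Threshold 37.5 h → overtime 0 h 0 min, regular 37 h 24 min.

Regular 37.40 hours, overtime 0.00 hours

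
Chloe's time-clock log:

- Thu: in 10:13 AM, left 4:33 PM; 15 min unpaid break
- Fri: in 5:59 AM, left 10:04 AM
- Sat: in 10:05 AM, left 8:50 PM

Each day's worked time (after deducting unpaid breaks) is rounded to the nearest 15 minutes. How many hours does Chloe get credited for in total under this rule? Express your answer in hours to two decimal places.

Thu: 10:13 AM–4:33 PM = 6 h 20 min − 15 min = 6 h 5 min → rounds to 6 h 0 min
Fri: 5:59 AM–10:04 AM = 4 h 5 min → rounds to 4 h 0 min
Sat: 10:05 AM–8:50 PM = 10 h 45 min → rounds to 10 h 45 min
Total credited: 20 h 45 min.

20.75 hours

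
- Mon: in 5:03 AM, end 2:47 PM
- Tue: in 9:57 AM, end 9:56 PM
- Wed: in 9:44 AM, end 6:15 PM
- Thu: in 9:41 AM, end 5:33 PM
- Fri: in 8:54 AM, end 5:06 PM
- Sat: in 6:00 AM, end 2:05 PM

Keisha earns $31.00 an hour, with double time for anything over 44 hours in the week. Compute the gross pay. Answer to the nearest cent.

$2007.77

Mon: 5:03 AM–2:47 PM = 9 h 44 min
Tue: 9:57 AM–9:56 PM = 11 h 59 min
Wed: 9:44 AM–6:15 PM = 8 h 31 min
Thu: 9:41 AM–5:33 PM = 7 h 52 min
Fri: 8:54 AM–5:06 PM = 8 h 12 min
Sat: 6:00 AM–2:05 PM = 8 h 5 min
Total worked: 54 h 23 min = 3263 min.
Regular 44 h 0 min = 2640 min at $31.00/h; overtime 10 h 23 min = 623 min at $62.00/h.
Pay = (2640 × $31.00 + 623 × $62.00) ÷ 60 = $2007.77.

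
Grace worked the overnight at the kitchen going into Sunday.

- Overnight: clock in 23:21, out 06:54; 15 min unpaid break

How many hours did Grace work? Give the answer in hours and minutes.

7 h 18 min

Overnight: 23:21 → midnight = 0 h 39 min; midnight → 06:54 = 6 h 54 min; span 7 h 33 min; less 15 min break → 7 h 18 min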